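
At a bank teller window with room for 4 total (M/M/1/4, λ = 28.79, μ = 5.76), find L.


ρ = 28.79/5.76 = 4.9983
L = ρ[1 − (K+1)ρ^K + Kρ^(K+1)] / [(1−ρ)(1−ρ^(K+1))]
Numerator: 4.9983·(1 − 5·624.132396 + 4·3119.578419) = 46777.010811
Denominator: (-3.9983)·(-3118.578419) = 12468.899478
L = 46777.010811/12468.899478 = 3.7515

Final: 3.7515


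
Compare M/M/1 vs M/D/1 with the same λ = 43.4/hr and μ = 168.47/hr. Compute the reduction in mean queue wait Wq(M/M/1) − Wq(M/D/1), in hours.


ρ = 43.4/168.47 = 0.2576
Wq(M/M/1) = ρ/(μ−λ) = 0.2576/125.07 = 0.002060 hr
Wq(M/D/1) = ρ/(2(μ−λ)) = 0.001030 hr
Savings = 0.002060 − 0.001030 = 0.001030 hr

Final: 0.001030 hr


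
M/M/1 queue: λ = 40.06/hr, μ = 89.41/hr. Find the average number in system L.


ρ = λ/μ = 40.06/89.41 = 0.4480
L = ρ/(1−ρ) = 0.4480/(1 − 0.4480) = 0.4480/0.5520 = 0.8118

Final: 0.8118


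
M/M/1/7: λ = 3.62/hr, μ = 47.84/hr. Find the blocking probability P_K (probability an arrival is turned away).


ρ = λ/μ = 3.62/47.84 = 0.07567
P_K = (1−ρ)ρ^K/(1−ρ^(K+1)) = (0.9243·0.00000001420)/(1 − 0.000000001075)
= 0.00000001313/1.000000 = 0.00000001313

Final: 0.00000001313


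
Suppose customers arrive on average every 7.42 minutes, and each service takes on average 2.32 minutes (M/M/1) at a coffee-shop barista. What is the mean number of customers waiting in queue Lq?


λ = 60/7.42 = 8.0863 /hr
μ = 60/2.32 = 25.8621 /hr
ρ = λ/μ = 8.0863/25.8621 = 0.3127
Lq = ρ²/(1−ρ) = 0.09776/0.6873 = 0.1422

Final: 0.1422


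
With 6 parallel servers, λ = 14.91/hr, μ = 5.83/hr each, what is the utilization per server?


ρ = λ/(cμ) = 14.91/(6·5.83) = 14.91/34.98 = 0.4262

Final: 0.4262


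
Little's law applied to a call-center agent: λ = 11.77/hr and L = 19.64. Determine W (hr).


W = L/λ = 19.64/11.77 = 1.6686 hr

Final: 1.6686 hr


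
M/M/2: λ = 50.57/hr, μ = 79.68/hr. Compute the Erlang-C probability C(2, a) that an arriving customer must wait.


a = λ/μ = 0.6347; ρ = a/2 = 0.3173
P₀ = 0.518220 (from M/M/c formula)
C(c,a) = [a^c/(c!(1−ρ))]·P₀ = [0.40280/(2·0.6827)]·0.518220
= 0.29502·0.518220 = 0.152884

Final: 0.152884


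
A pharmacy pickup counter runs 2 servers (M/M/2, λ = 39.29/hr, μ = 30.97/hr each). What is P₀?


a = λ/μ = 39.29/30.97 = 1.2686; ρ = a/c = 0.6343
Σ_{k=0}^{1} a^k/k! (terms k=0..1) = 1.00000 + 1.26865 = 2.26865
Tail: a^2/(2!(1−ρ)) = 1.60947/(2·0.3657) = 2.20067
P₀ = 1/(2.26865 + 2.20067) = 1/4.46932 = 0.223748

Final: 0.223748


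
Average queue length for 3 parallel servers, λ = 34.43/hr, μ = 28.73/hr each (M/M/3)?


a = λ/μ = 1.1984; ρ = a/3 = 0.3995
P₀ = 0.294626
Lq = P₀·a^c·ρ / (c!·(1−ρ)²) = 0.294626·1.72109·0.3995/(6·0.36064)
= 0.09361

Final: 0.09361


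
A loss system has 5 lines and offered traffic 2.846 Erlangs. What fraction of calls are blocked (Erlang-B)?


B(c,a) = (a^c/c!) / Σ_{k=0}^{c} a^k/k!
a^5/5! = 1.555941
Σ terms (k=0..5): 1.00000 + 2.84600 + 4.04986 + 3.84197 + 2.73356 + 1.55594 = 16.027323
B = 1.555941/16.027323 = 0.097081

Final: 0.097081


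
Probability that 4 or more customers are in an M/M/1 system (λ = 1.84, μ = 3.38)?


ρ = 1.84/3.38 = 0.5444
P(N ≥ n) = ρ^n = 0.5444^4 = 0.087822

Final: 0.087822


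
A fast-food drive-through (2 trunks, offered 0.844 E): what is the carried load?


B(2,0.844) = 0.161882 (Erlang-B)
Carried load = a(1 − B) = 0.844·(1 − 0.161882) = 0.844·0.838118 = 0.7074 E

Final: 0.7074 Erlangs


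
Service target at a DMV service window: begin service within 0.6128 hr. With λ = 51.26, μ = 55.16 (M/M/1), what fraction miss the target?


ρ = 51.26/55.16 = 0.9293
P(Wq > t) = ρ·e^{−(μ−λ)t} = 0.9293·e^{−2.3899}
= 0.9293·0.091637 = 0.085158

Final: 0.085158


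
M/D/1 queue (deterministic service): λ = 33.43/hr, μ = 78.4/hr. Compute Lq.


ρ = 33.43/78.4 = 0.4264
M/D/1: Lq = ρ²/(2(1−ρ)) = 0.1818/(2·0.5736) = 0.15849

Final: 0.15849


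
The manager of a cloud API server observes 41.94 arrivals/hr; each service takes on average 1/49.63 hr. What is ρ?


ρ = λ/μ = 41.94/49.63 = 0.8451

Final: 0.8451


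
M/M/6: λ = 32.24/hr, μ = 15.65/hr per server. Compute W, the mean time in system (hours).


a = 2.0601; ρ = 0.3433; P₀ = 0.127220
Lq = P₀·a^c·ρ/(c!(1−ρ)²) = 0.01075
Wq = Lq/λ = 0.01075/32.24 = 0.0003336 hr
W = Wq + 1/μ = 0.0003336 + 0.06390 = 0.06423 hr

Final: 0.06423 hr


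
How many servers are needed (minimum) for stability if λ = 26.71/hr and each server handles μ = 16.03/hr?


Stability requires cμ > λ ⇔ c > λ/μ.
λ/μ = 26.71/16.03 = 1.6663
Minimum integer c = ⌊1.6663⌋ + 1 = 2
Check: 2·16.03 = 32.06 > 26.71, while 1·16.03 = 16.03 ≤ 26.71

Final: 2 servers


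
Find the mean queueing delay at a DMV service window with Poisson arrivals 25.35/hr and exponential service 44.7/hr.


ρ = 25.35/44.7 = 0.5671
Wq = ρ/(μ−λ) = 0.5671/(44.7 − 25.35) = 0.5671/19.35 = 0.02931 hr

Final: 0.02931 hr


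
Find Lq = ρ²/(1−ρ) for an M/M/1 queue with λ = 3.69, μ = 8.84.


ρ = 3.69/8.84 = 0.4174
Lq = ρ²/(1−ρ) = 0.1742/0.5826 = 0.2991

Final: 0.2991


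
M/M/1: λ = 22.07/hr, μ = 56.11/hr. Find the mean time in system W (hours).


W = 1/(μ−λ) = 1/(56.11 − 22.07) = 1/34.04 = 0.02938 hr

Final: 0.02938 hr


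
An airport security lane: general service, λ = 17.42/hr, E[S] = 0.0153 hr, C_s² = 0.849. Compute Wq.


ρ = λ·E[S] = 17.42·0.0153 = 0.2665
E[S²] = E[S]²(1+C_s²) = 0.0153²·(1+0.849) = 0.0004328
Wq = λ·E[S²]/(2(1−ρ)) = 17.42·0.0004328/(2·0.7335) = 0.005140 hr

Final: 0.005140 hr


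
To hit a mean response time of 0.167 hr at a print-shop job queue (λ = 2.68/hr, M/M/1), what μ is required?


W = 1/(μ−λ) ⇒ μ − λ = 1/W = 1/0.167 = 5.9880
μ = λ + 1/W = 2.68 + 5.9880 = 8.6680 per hr

Final: 8.6680 /hr


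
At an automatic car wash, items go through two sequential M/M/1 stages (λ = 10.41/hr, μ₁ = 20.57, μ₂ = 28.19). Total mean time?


Each node sees arrival rate λ = 10.41/hr (tandem ⇒ throughput preserved).
W₁ = 1/(μ₁−λ) = 1/(20.57−10.41) = 0.09843 hr
W₂ = 1/(μ₂−λ) = 1/(28.19−10.41) = 0.05624 hr
W_total = W₁ + W₂ = 0.09843 + 0.05624 = 0.15467 hr

Final: 0.15467 hr


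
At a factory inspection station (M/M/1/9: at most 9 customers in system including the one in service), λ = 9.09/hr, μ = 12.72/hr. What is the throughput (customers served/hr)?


ρ = 0.7146; P_K = (1−ρ)ρ^9/(1−ρ^10) = 0.014370
λ_eff = λ(1 − P_K) = 9.09·(1 − 0.014370) = 9.09·0.985630 = 8.9594 /hr

Final: 8.9594 /hr


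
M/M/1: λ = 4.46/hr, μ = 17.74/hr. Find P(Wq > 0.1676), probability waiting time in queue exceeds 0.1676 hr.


ρ = 4.46/17.74 = 0.2514
P(Wq > t) = ρ·e^{−(μ−λ)t} = 0.2514·e^{−2.2257}
= 0.2514·0.107989 = 0.027149

Final: 0.027149


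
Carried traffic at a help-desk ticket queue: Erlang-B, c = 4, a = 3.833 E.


B(4,3.833) = 0.294315 (Erlang-B)
Carried load = a(1 − B) = 3.833·(1 − 0.294315) = 3.833·0.705685 = 2.7049 E

Final: 2.7049 Erlangs


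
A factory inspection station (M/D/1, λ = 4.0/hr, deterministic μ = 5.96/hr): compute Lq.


ρ = 4.0/5.96 = 0.6711
M/D/1: Lq = ρ²/(2(1−ρ)) = 0.4504/(2·0.3289) = 0.68484

Final: 0.68484


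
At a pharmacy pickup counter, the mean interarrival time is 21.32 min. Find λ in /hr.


λ = 1/(interarrival time) in consistent units.
1 hour = 60 min, so λ = 60/21.32 = 2.8143 per hour

Final: 2.8143 /hr


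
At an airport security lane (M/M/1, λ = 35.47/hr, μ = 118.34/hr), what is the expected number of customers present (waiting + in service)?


ρ = λ/μ = 35.47/118.34 = 0.2997
L = ρ/(1−ρ) = 0.2997/(1 − 0.2997) = 0.2997/0.7003 = 0.4280

Final: 0.4280


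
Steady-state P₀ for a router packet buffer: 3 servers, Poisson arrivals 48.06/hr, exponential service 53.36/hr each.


a = λ/μ = 48.06/53.36 = 0.9007; ρ = a/c = 0.3002
Σ_{k=0}^{2} a^k/k! (terms k=0..2) = 1.00000 + 0.90067 + 0.40561 = 2.30628
Tail: a^3/(3!(1−ρ)) = 0.73064/(6·0.6998) = 0.17402
P₀ = 1/(2.30628 + 0.17402) = 1/2.48030 = 0.403177

Final: 0.403177


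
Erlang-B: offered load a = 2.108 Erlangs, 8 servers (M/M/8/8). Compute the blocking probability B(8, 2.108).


B(c,a) = (a^c/c!) / Σ_{k=0}^{c} a^k/k!
a^8/8! = 0.009670
Σ terms (k=0..8): 1.00000 + 2.10800 + 2.22183 + 1.56121 + 0.82276 + 0.34687 + 0.12187 + 0.03670 + 0.009670 = 8.228908
B = 0.009670/8.228908 = 0.001175

Final: 0.001175


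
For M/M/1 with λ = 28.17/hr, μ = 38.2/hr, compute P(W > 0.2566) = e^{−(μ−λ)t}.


W ~ Exponential(μ−λ) for M/M/1.
μ − λ = 38.2 − 28.17 = 10.0300
P(W > t) = e^{−(μ−λ)t} = e^{−2.5737} = 0.076253

Final: 0.076253


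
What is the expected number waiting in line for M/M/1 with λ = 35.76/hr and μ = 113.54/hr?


ρ = 35.76/113.54 = 0.3150
Lq = ρ²/(1−ρ) = 0.09920/0.6850 = 0.1448

Final: 0.1448


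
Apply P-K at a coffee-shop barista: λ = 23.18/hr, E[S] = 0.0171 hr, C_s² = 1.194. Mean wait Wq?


ρ = λ·E[S] = 23.18·0.0171 = 0.3964
E[S²] = E[S]²(1+C_s²) = 0.0171²·(1+1.194) = 0.0006415
Wq = λ·E[S²]/(2(1−ρ)) = 23.18·0.0006415/(2·0.6036) = 0.01232 hr

Final: 0.01232 hr


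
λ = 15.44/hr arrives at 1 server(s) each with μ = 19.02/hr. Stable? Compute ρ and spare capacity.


Total capacity cμ = 1·19.02 = 19.02/hr
ρ = λ/(cμ) = 15.44/19.02 = 0.8118
Stable ⇔ ρ < 1: YES
Spare capacity = cμ − λ = 19.02 − 15.44 = 3.58/hr

Final: ρ = 0.8118; stable; margin = 3.58/hr


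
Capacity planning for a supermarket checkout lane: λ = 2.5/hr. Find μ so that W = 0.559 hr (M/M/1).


W = 1/(μ−λ) ⇒ μ − λ = 1/W = 1/0.559 = 1.7889
μ = λ + 1/W = 2.5 + 1.7889 = 4.2889 per hr

Final: 4.2889 /hr


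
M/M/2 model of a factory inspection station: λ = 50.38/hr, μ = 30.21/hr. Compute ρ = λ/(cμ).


ρ = λ/(cμ) = 50.38/(2·30.21) = 50.38/60.42 = 0.8338

Final: 0.8338


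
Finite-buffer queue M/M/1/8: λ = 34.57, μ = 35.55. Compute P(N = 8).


ρ = λ/μ = 34.57/35.55 = 0.9724
P_K = (1−ρ)ρ^K/(1−ρ^(K+1)) = (0.02757·0.799610)/(1 − 0.777567)
= 0.022043/0.222433 = 0.099098

Final: 0.099098


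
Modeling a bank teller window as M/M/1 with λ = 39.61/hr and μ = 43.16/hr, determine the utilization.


ρ = λ/μ = 39.61/43.16 = 0.9177

Final: 0.9177


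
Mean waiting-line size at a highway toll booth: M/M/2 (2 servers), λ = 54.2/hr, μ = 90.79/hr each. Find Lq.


a = λ/μ = 0.5970; ρ = a/2 = 0.2985
P₀ = 0.540249
Lq = P₀·a^c·ρ / (c!·(1−ρ)²) = 0.540249·0.35639·0.2985/(2·0.49211)
= 0.05839

Final: 0.05839


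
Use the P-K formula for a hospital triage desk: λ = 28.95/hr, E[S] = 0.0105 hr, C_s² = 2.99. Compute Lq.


ρ = λ·E[S] = 28.95·0.0105 = 0.3040
Lq = ρ²(1+C_s²)/(2(1−ρ)) = 0.09240·(1+2.99)/(2·0.6960)
= 0.09240·3.9900/1.3921 = 0.26485

Final: 0.26485


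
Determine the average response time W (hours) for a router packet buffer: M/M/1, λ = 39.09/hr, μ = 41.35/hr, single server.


W = 1/(μ−λ) = 1/(41.35 − 39.09) = 1/2.26 = 0.4425 hr

Final: 0.4425 hr


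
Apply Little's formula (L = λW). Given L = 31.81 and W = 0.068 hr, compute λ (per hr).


λ = L/W = 31.81/0.068 = 467.7941 /hr

Final: 467.7941 /hr


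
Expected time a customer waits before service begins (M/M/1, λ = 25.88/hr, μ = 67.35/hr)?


ρ = 25.88/67.35 = 0.3843
Wq = ρ/(μ−λ) = 0.3843/(67.35 − 25.88) = 0.3843/41.47 = 0.009266 hr

Final: 0.009266 hr


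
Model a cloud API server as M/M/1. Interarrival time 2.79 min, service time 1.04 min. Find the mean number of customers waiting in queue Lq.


λ = 60/2.79 = 21.5054 /hr
μ = 60/1.04 = 57.6923 /hr
ρ = λ/μ = 21.5054/57.6923 = 0.3728
Lq = ρ²/(1−ρ) = 0.1389/0.6272 = 0.2215

Final: 0.2215


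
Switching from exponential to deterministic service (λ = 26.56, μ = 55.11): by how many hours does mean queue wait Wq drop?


ρ = 26.56/55.11 = 0.4819
Wq(M/M/1) = ρ/(μ−λ) = 0.4819/28.55 = 0.01688 hr
Wq(M/D/1) = ρ/(2(μ−λ)) = 0.008440 hr
Savings = 0.01688 − 0.008440 = 0.008440 hr

Final: 0.008440 hr


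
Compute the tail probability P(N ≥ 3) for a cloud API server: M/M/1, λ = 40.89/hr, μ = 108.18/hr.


ρ = 40.89/108.18 = 0.3780
P(N ≥ n) = ρ^n = 0.3780^3 = 0.054002

Final: 0.054002


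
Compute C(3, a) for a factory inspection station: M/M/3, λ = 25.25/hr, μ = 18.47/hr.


a = λ/μ = 1.3671; ρ = a/3 = 0.4557
P₀ = 0.244866 (from M/M/c formula)
C(c,a) = [a^c/(c!(1−ρ))]·P₀ = [2.55496/(6·0.5443)]·0.244866
= 0.78233·0.244866 = 0.191566

Final: 0.191566


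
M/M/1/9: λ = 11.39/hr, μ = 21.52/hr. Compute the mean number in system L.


ρ = 11.39/21.52 = 0.5293
L = ρ[1 − (K+1)ρ^K + Kρ^(K+1)] / [(1−ρ)(1−ρ^(K+1))]
Numerator: 0.5293·(1 − 10·0.003259 + 9·0.001725) = 0.520242
Denominator: (0.4707)·(0.998275) = 0.469913
L = 0.520242/0.469913 = 1.1071

Final: 1.1071


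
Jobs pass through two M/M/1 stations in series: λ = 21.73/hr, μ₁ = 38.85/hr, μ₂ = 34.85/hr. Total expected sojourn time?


Each node sees arrival rate λ = 21.73/hr (tandem ⇒ throughput preserved).
W₁ = 1/(μ₁−λ) = 1/(38.85−21.73) = 0.05841 hr
W₂ = 1/(μ₂−λ) = 1/(34.85−21.73) = 0.07622 hr
W_total = W₁ + W₂ = 0.05841 + 0.07622 = 0.13463 hr

Final: 0.13463 hr


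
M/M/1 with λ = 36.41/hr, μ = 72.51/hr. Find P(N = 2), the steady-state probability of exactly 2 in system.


ρ = 36.41/72.51 = 0.5021
P_n = (1−ρ)·ρ^n = (1 − 0.5021)·0.5021^2 = 0.4979·0.252142 = 0.125532

Final: 0.125532


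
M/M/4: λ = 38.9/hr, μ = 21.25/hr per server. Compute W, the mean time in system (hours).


a = 1.8306; ρ = 0.4576; P₀ = 0.156464
Lq = P₀·a^c·ρ/(c!(1−ρ)²) = 0.11390
Wq = Lq/λ = 0.11390/38.9 = 0.002928 hr
W = Wq + 1/μ = 0.002928 + 0.04706 = 0.04999 hr

Final: 0.04999 hr


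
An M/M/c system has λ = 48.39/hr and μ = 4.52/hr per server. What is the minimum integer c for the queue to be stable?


Stability requires cμ > λ ⇔ c > λ/μ.
λ/μ = 48.39/4.52 = 10.7058
Minimum integer c = ⌊10.7058⌋ + 1 = 11
Check: 11·4.52 = 49.72 > 48.39, while 10·4.52 = 45.20 ≤ 48.39

Final: 11 servers


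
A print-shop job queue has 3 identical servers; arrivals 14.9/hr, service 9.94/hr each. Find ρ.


ρ = λ/(cμ) = 14.9/(3·9.94) = 14.9/29.82 = 0.4997

Final: 0.4997


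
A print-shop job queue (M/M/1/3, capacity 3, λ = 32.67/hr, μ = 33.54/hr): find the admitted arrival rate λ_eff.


ρ = 0.9741; P_K = (1−ρ)ρ^3/(1−ρ^4) = 0.240232
λ_eff = λ(1 − P_K) = 32.67·(1 − 0.240232) = 32.67·0.759768 = 24.8216 /hr

Final: 24.8216 /hr


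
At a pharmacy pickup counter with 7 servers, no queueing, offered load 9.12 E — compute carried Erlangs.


B(7,9.12) = 0.367588 (Erlang-B)
Carried load = a(1 − B) = 9.12·(1 − 0.367588) = 9.12·0.632412 = 5.7676 E

Final: 5.7676 Erlangs


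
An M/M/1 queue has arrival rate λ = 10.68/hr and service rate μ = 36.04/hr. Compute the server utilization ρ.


ρ = λ/μ = 10.68/36.04 = 0.2963

Final: 0.2963


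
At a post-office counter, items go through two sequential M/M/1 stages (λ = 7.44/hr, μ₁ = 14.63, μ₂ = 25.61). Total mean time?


Each node sees arrival rate λ = 7.44/hr (tandem ⇒ throughput preserved).
W₁ = 1/(μ₁−λ) = 1/(14.63−7.44) = 0.13908 hr
W₂ = 1/(μ₂−λ) = 1/(25.61−7.44) = 0.05504 hr
W_total = W₁ + W₂ = 0.13908 + 0.05504 = 0.19412 hr

Final: 0.19412 hr


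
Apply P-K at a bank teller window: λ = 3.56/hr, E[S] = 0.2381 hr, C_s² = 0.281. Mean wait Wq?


ρ = λ·E[S] = 3.56·0.2381 = 0.8476
E[S²] = E[S]²(1+C_s²) = 0.2381²·(1+0.281) = 0.072622
Wq = λ·E[S²]/(2(1−ρ)) = 3.56·0.072622/(2·0.1524) = 0.84841 hr

Final: 0.84841 hr


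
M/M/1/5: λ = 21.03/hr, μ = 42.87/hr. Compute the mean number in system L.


ρ = 21.03/42.87 = 0.4906
L = ρ[1 − (K+1)ρ^K + Kρ^(K+1)] / [(1−ρ)(1−ρ^(K+1))]
Numerator: 0.4906·(1 − 6·0.028407 + 5·0.013935) = 0.441121
Denominator: (0.5094)·(0.986065) = 0.502348
L = 0.441121/0.502348 = 0.8781

Final: 0.8781


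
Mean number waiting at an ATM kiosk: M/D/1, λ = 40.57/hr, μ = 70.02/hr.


ρ = 40.57/70.02 = 0.5794
M/D/1: Lq = ρ²/(2(1−ρ)) = 0.3357/(2·0.4206) = 0.39909

Final: 0.39909


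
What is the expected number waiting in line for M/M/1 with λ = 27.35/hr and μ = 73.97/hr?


ρ = 27.35/73.97 = 0.3697
Lq = ρ²/(1−ρ) = 0.1367/0.6303 = 0.2169

Final: 0.2169


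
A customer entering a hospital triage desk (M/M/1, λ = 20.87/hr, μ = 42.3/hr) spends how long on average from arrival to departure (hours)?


W = 1/(μ−λ) = 1/(42.3 − 20.87) = 1/21.43 = 0.04666 hr

Final: 0.04666 hr


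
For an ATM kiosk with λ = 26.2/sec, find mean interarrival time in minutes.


Mean interarrival time = 1/λ = 1/26.2 second = 0.03817 second
In minutes: 0.03817 × 0.0166667 = 0.0006361 min

Final: 0.0006361 min


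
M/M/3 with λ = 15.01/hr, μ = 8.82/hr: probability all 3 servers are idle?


a = λ/μ = 15.01/8.82 = 1.7018; ρ = a/c = 0.5673
Σ_{k=0}^{2} a^k/k! (terms k=0..2) = 1.00000 + 1.70181 + 1.44809 = 4.14990
Tail: a^3/(3!(1−ρ)) = 4.92874/(6·0.4327) = 1.89832
P₀ = 1/(4.14990 + 1.89832) = 1/6.04822 = 0.165338

Final: 0.165338


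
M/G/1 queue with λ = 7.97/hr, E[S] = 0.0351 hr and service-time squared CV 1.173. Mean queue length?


ρ = λ·E[S] = 7.97·0.0351 = 0.2797
Lq = ρ²(1+C_s²)/(2(1−ρ)) = 0.07826·(1+1.173)/(2·0.7203)
= 0.07826·2.1730/1.4405 = 0.11805

Final: 0.11805


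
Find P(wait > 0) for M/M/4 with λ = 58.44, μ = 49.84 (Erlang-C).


a = λ/μ = 1.1726; ρ = a/4 = 0.2931
P₀ = 0.308632 (from M/M/c formula)
C(c,a) = [a^c/(c!(1−ρ))]·P₀ = [1.89029/(24·0.7069)]·0.308632
= 0.11143·0.308632 = 0.034389

Final: 0.034389


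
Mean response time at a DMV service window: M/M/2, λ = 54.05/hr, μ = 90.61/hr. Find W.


a = 0.5965; ρ = 0.2983; P₀ = 0.540528
Lq = P₀·a^c·ρ/(c!(1−ρ)²) = 0.05825
Wq = Lq/λ = 0.05825/54.05 = 0.001078 hr
W = Wq + 1/μ = 0.001078 + 0.01104 = 0.01211 hr

Final: 0.01211 hr


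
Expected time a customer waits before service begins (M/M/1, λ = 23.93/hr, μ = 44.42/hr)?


ρ = 23.93/44.42 = 0.5387
Wq = ρ/(μ−λ) = 0.5387/(44.42 − 23.93) = 0.5387/20.49 = 0.02629 hr

Final: 0.02629 hr


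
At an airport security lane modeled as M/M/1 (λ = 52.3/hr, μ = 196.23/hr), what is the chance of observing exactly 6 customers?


ρ = 52.3/196.23 = 0.2665
P_n = (1−ρ)·ρ^n = (1 − 0.2665)·0.2665^6 = 0.7335·0.0003584 = 0.0002629

Final: 0.0002629


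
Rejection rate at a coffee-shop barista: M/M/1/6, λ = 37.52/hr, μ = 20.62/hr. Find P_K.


ρ = λ/μ = 37.52/20.62 = 1.8196
P_K = (1−ρ)ρ^K/(1−ρ^(K+1)) = (-0.8196·36.294851)/(1 − 66.041843)
= -29.746992/-65.041843 = 0.457352

Final: 0.457352


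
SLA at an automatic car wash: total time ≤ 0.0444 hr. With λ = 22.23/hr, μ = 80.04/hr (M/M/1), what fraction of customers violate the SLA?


W ~ Exponential(μ−λ) for M/M/1.
μ − λ = 80.04 − 22.23 = 57.8100
P(W > t) = e^{−(μ−λ)t} = e^{−2.5668} = 0.076784

Final: 0.076784


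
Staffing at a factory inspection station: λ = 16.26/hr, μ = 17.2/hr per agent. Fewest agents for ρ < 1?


Stability requires cμ > λ ⇔ c > λ/μ.
λ/μ = 16.26/17.2 = 0.9453
Minimum integer c = ⌊0.9453⌋ + 1 = 1
Check: 1·17.2 = 17.20 > 16.26, while 0·17.2 = 0.00 ≤ 16.26

Final: 1 servers


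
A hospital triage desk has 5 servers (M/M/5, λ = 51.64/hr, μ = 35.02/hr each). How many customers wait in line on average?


a = λ/μ = 1.4746; ρ = a/5 = 0.2949
P₀ = 0.228541
Lq = P₀·a^c·ρ / (c!·(1−ρ)²) = 0.228541·6.97189·0.2949/(120·0.49714)
= 0.007877

Final: 0.007877


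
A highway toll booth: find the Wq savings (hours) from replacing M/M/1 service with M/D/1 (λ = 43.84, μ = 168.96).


ρ = 43.84/168.96 = 0.2595
Wq(M/M/1) = ρ/(μ−λ) = 0.2595/125.12 = 0.002074 hr
Wq(M/D/1) = ρ/(2(μ−λ)) = 0.001037 hr
Savings = 0.002074 − 0.001037 = 0.001037 hr

Final: 0.001037 hr


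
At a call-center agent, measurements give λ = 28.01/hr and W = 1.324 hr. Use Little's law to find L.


L = λW = 28.01·1.324 = 37.0852

Final: 37.0852


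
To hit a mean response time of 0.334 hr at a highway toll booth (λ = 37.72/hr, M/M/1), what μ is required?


W = 1/(μ−λ) ⇒ μ − λ = 1/W = 1/0.334 = 2.9940
μ = λ + 1/W = 37.72 + 2.9940 = 40.7140 per hr

Final: 40.7140 /hr


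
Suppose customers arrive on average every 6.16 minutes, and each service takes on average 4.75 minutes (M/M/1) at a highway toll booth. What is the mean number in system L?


λ = 60/6.16 = 9.7403 /hr
μ = 60/4.75 = 12.6316 /hr
ρ = λ/μ = 9.7403/12.6316 = 0.7711
L = ρ/(1−ρ) = 0.7711/0.2289 = 3.3688

Final: 3.3688


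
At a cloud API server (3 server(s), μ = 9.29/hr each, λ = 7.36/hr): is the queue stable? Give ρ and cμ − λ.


Total capacity cμ = 3·9.29 = 27.87/hr
ρ = λ/(cμ) = 7.36/27.87 = 0.2641
Stable ⇔ ρ < 1: YES
Spare capacity = cμ − λ = 27.87 − 7.36 = 20.51/hr

Final: ρ = 0.2641; stable; margin = 20.51/hr


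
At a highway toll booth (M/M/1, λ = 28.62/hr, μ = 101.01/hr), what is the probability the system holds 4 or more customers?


ρ = 28.62/101.01 = 0.2833
P(N ≥ n) = ρ^n = 0.2833^4 = 0.006445

Final: 0.006445


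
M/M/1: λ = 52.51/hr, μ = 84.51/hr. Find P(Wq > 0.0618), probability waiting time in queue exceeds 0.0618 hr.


ρ = 52.51/84.51 = 0.6213
P(Wq > t) = ρ·e^{−(μ−λ)t} = 0.6213·e^{−1.9776}
= 0.6213·0.138401 = 0.085995

Final: 0.085995


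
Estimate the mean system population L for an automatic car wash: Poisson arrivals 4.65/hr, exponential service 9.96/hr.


ρ = λ/μ = 4.65/9.96 = 0.4669
L = ρ/(1−ρ) = 0.4669/(1 − 0.4669) = 0.4669/0.5331 = 0.8757

Final: 0.8757


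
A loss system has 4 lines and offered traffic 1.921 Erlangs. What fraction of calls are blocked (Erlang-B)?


B(c,a) = (a^c/c!) / Σ_{k=0}^{c} a^k/k!
a^4/4! = 0.567412
Σ terms (k=0..4): 1.00000 + 1.92100 + 1.84512 + 1.18149 + 0.56741 = 6.515024
B = 0.567412/6.515024 = 0.087093

Final: 0.087093


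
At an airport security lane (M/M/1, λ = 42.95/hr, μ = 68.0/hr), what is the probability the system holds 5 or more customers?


ρ = 42.95/68.0 = 0.6316
P(N ≥ n) = ρ^n = 0.6316^5 = 0.100524

Final: 0.100524


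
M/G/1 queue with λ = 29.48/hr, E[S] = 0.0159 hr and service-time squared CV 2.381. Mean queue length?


ρ = λ·E[S] = 29.48·0.0159 = 0.4687
Lq = ρ²(1+C_s²)/(2(1−ρ)) = 0.2197·(1+2.381)/(2·0.5313)
= 0.2197·3.3810/1.0625 = 0.69912

Final: 0.69912


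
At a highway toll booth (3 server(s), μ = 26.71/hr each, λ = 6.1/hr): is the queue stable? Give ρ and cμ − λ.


Total capacity cμ = 3·26.71 = 80.13/hr
ρ = λ/(cμ) = 6.1/80.13 = 0.07613
Stable ⇔ ρ < 1: YES
Spare capacity = cμ − λ = 80.13 − 6.1 = 74.03/hr

Final: ρ = 0.07613; stable; margin = 74.03/hr


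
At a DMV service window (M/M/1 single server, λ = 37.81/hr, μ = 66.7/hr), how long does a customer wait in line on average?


ρ = 37.81/66.7 = 0.5669
Wq = ρ/(μ−λ) = 0.5669/(66.7 − 37.81) = 0.5669/28.89 = 0.01962 hr

Final: 0.01962 hr


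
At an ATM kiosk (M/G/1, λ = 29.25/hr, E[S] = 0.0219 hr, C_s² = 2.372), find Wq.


ρ = λ·E[S] = 29.25·0.0219 = 0.6406
E[S²] = E[S]²(1+C_s²) = 0.0219²·(1+2.372) = 0.001617
Wq = λ·E[S²]/(2(1−ρ)) = 29.25·0.001617/(2·0.3594) = 0.06581 hr

Final: 0.06581 hr


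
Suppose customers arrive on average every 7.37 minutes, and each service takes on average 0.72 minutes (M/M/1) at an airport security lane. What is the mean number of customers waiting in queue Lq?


λ = 60/7.37 = 8.1411 /hr
μ = 60/0.72 = 83.3333 /hr
ρ = λ/μ = 8.1411/83.3333 = 0.09769
Lq = ρ²/(1−ρ) = 0.009544/0.9023 = 0.01058

Final: 0.01058


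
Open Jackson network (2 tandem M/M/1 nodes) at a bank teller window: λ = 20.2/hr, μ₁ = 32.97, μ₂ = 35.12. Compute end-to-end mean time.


Each node sees arrival rate λ = 20.2/hr (tandem ⇒ throughput preserved).
W₁ = 1/(μ₁−λ) = 1/(32.97−20.2) = 0.07831 hr
W₂ = 1/(μ₂−λ) = 1/(35.12−20.2) = 0.06702 hr
W_total = W₁ + W₂ = 0.07831 + 0.06702 = 0.14533 hr

Final: 0.14533 hr


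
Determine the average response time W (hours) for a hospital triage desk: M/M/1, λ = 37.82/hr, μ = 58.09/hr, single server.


W = 1/(μ−λ) = 1/(58.09 − 37.82) = 1/20.27 = 0.04933 hr

Final: 0.04933 hr


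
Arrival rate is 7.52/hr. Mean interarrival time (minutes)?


Mean interarrival time = 1/λ = 1/7.52 hour = 0.13298 hour
In minutes: 0.13298 × 60 = 7.9787 min

Final: 7.9787 min


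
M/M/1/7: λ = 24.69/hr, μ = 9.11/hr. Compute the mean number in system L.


ρ = 24.69/9.11 = 2.7102
L = ρ[1 − (K+1)ρ^K + Kρ^(K+1)] / [(1−ρ)(1−ρ^(K+1))]
Numerator: 2.7102·(1 − 8·1074.036376 + 7·2910.862583) = 31939.122417
Denominator: (-1.7102)·(-2909.862583) = 4976.471905
L = 31939.122417/4976.471905 = 6.4180

Final: 6.4180


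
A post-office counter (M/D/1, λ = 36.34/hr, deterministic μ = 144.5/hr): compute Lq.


ρ = 36.34/144.5 = 0.2515
M/D/1: Lq = ρ²/(2(1−ρ)) = 0.06325/(2·0.7485) = 0.04225

Final: 0.04225


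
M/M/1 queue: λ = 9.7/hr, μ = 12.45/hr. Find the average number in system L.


ρ = λ/μ = 9.7/12.45 = 0.7791
L = ρ/(1−ρ) = 0.7791/(1 − 0.7791) = 0.7791/0.2209 = 3.5273

Final: 3.5273


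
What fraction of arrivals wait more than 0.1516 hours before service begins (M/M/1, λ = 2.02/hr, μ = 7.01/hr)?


ρ = 2.02/7.01 = 0.2882
P(Wq > t) = ρ·e^{−(μ−λ)t} = 0.2882·e^{−0.7565}
= 0.2882·0.469314 = 0.135237

Final: 0.135237


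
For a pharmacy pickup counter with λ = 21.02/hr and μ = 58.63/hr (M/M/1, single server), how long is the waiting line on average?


ρ = 21.02/58.63 = 0.3585
Lq = ρ²/(1−ρ) = 0.1285/0.6415 = 0.2004

Final: 0.2004


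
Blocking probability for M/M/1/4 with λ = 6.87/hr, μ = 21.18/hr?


ρ = λ/μ = 6.87/21.18 = 0.3244
P_K = (1−ρ)ρ^K/(1−ρ^(K+1)) = (0.6756·0.011069)/(1 − 0.003590)
= 0.007479/0.996410 = 0.007506

Final: 0.007506


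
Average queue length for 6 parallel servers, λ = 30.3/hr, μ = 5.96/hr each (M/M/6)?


a = λ/μ = 5.0839; ρ = a/6 = 0.8473
P₀ = 0.003936
Lq = P₀·a^c·ρ / (c!·(1−ρ)²) = 0.003936·17265.46234·0.8473/(720·0.02331)
= 3.43007

Final: 3.43007


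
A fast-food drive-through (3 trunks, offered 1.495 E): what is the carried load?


B(3,1.495) = 0.133567 (Erlang-B)
Carried load = a(1 − B) = 1.495·(1 − 0.133567) = 1.495·0.866433 = 1.2953 E

Final: 1.2953 Erlangs


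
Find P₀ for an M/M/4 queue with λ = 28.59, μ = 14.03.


a = λ/μ = 28.59/14.03 = 2.0378; ρ = a/c = 0.5094
Σ_{k=0}^{3} a^k/k! (terms k=0..3) = 1.00000 + 2.03778 + 2.07627 + 1.41032 = 6.52436
Tail: a^4/(4!(1−ρ)) = 17.24352/(24·0.4906) = 1.46462
P₀ = 1/(6.52436 + 1.46462) = 1/7.98899 = 0.125172

Final: 0.125172


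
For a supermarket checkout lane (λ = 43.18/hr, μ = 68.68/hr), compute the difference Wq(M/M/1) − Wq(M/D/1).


ρ = 43.18/68.68 = 0.6287
Wq(M/M/1) = ρ/(μ−λ) = 0.6287/25.50 = 0.02466 hr
Wq(M/D/1) = ρ/(2(μ−λ)) = 0.01233 hr
Savings = 0.02466 − 0.01233 = 0.01233 hr

Final: 0.01233 hr


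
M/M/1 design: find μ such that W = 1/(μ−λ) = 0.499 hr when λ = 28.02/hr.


W = 1/(μ−λ) ⇒ μ − λ = 1/W = 1/0.499 = 2.0040
μ = λ + 1/W = 28.02 + 2.0040 = 30.0240 per hr

Final: 30.0240 /hr


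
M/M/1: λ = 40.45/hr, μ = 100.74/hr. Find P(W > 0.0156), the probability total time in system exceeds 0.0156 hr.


W ~ Exponential(μ−λ) for M/M/1.
μ − λ = 100.74 − 40.45 = 60.2900
P(W > t) = e^{−(μ−λ)t} = e^{−0.9405} = 0.390423

Final: 0.390423


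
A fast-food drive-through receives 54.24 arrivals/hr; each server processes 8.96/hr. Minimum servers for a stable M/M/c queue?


Stability requires cμ > λ ⇔ c > λ/μ.
λ/μ = 54.24/8.96 = 6.0536
Minimum integer c = ⌊6.0536⌋ + 1 = 7
Check: 7·8.96 = 62.72 > 54.24, while 6·8.96 = 53.76 ≤ 54.24

Final: 7 servers


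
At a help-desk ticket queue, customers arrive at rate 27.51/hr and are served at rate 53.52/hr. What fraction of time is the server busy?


ρ = λ/μ = 27.51/53.52 = 0.5140

Final: 0.5140


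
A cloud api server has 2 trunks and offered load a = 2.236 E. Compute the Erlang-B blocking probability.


B(c,a) = (a^c/c!) / Σ_{k=0}^{c} a^k/k!
a^2/2! = 2.499848
Σ terms (k=0..2): 1.00000 + 2.23600 + 2.49985 = 5.735848
B = 2.499848/5.735848 = 0.435829

Final: 0.435829


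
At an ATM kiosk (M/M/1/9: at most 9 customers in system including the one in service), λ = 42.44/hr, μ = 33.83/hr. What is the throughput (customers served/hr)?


ρ = 1.2545; P_K = (1−ρ)ρ^9/(1−ρ^10) = 0.226316
λ_eff = λ(1 − P_K) = 42.44·(1 − 0.226316) = 42.44·0.773684 = 32.8352 /hr

Final: 32.8352 /hr


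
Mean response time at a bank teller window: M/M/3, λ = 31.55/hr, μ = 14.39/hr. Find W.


a = 2.1925; ρ = 0.7308; P₀ = 0.082495
Lq = P₀·a^c·ρ/(c!(1−ρ)²) = 1.46171
Wq = Lq/λ = 1.46171/31.55 = 0.04633 hr
W = Wq + 1/μ = 0.04633 + 0.06949 = 0.11582 hr

Final: 0.11582 hr


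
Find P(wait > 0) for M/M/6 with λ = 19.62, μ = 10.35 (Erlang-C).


a = λ/μ = 1.8957; ρ = a/6 = 0.3159
P₀ = 0.150060 (from M/M/c formula)
C(c,a) = [a^c/(c!(1−ρ))]·P₀ = [46.40363/(720·0.6841)]·0.150060
= 0.09422·0.150060 = 0.014138

Final: 0.014138


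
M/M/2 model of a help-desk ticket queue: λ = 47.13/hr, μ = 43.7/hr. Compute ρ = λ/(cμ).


ρ = λ/(cμ) = 47.13/(2·43.7) = 47.13/87.40 = 0.5392

Final: 0.5392


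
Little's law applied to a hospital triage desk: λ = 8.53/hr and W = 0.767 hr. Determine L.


L = λW = 8.53·0.767 = 6.5425

Final: 6.5425


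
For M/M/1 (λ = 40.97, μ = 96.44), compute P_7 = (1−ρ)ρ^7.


ρ = 40.97/96.44 = 0.4248
P_n = (1−ρ)·ρ^n = (1 − 0.4248)·0.4248^7 = 0.5752·0.002497 = 0.001436

Final: 0.001436


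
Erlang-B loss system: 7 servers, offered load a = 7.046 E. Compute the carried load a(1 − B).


B(7,7.046) = 0.251716 (Erlang-B)
Carried load = a(1 − B) = 7.046·(1 − 0.251716) = 7.046·0.748284 = 5.2724 E

Final: 5.2724 Erlangs


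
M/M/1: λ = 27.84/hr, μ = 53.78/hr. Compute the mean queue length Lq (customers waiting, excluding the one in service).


ρ = 27.84/53.78 = 0.5177
Lq = ρ²/(1−ρ) = 0.2680/0.4823 = 0.5556

Final: 0.5556


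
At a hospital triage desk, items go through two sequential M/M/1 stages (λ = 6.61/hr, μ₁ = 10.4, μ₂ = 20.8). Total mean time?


Each node sees arrival rate λ = 6.61/hr (tandem ⇒ throughput preserved).
W₁ = 1/(μ₁−λ) = 1/(10.4−6.61) = 0.26385 hr
W₂ = 1/(μ₂−λ) = 1/(20.8−6.61) = 0.07047 hr
W_total = W₁ + W₂ = 0.26385 + 0.07047 = 0.33432 hr

Final: 0.33432 hr


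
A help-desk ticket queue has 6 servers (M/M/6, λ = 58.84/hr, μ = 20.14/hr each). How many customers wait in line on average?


a = λ/μ = 2.9215; ρ = a/6 = 0.4869
P₀ = 0.053084
Lq = P₀·a^c·ρ / (c!·(1−ρ)²) = 0.053084·621.84076·0.4869/(720·0.26325)
= 0.08480

Final: 0.08480


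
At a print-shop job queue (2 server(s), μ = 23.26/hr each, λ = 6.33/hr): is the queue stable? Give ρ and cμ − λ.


Total capacity cμ = 2·23.26 = 46.52/hr
ρ = λ/(cμ) = 6.33/46.52 = 0.1361
Stable ⇔ ρ < 1: YES
Spare capacity = cμ − λ = 46.52 − 6.33 = 40.19/hr

Final: ρ = 0.1361; stable; margin = 40.19/hr


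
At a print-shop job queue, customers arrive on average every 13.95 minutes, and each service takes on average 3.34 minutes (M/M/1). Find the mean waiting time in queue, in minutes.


λ = 60/13.95 = 4.3011 /hr
μ = 60/3.34 = 17.9641 /hr
ρ = λ/μ = 4.3011/17.9641 = 0.2394
Wq = ρ/(μ−λ) = 0.2394/(17.9641−4.3011) = 0.01752 hr
In minutes: 0.01752·60 = 1.051 min

Final: 1.051 min


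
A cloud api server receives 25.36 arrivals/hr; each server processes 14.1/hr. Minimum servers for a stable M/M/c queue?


Stability requires cμ > λ ⇔ c > λ/μ.
λ/μ = 25.36/14.1 = 1.7986
Minimum integer c = ⌊1.7986⌋ + 1 = 2
Check: 2·14.1 = 28.20 > 25.36, while 1·14.1 = 14.10 ≤ 25.36

Final: 2 servers


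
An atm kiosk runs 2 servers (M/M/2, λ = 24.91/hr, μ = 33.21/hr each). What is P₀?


a = λ/μ = 24.91/33.21 = 0.7501; ρ = a/c = 0.3750
Σ_{k=0}^{1} a^k/k! (terms k=0..1) = 1.00000 + 0.75008 = 1.75008
Tail: a^2/(2!(1−ρ)) = 0.56261/(2·0.6250) = 0.45012
P₀ = 1/(1.75008 + 0.45012) = 1/2.20019 = 0.454506

Final: 0.454506


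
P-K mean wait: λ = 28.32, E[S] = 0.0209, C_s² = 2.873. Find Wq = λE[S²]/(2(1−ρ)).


ρ = λ·E[S] = 28.32·0.0209 = 0.5919
E[S²] = E[S]²(1+C_s²) = 0.0209²·(1+2.873) = 0.001692
Wq = λ·E[S²]/(2(1−ρ)) = 28.32·0.001692/(2·0.4081) = 0.05870 hr

Final: 0.05870 hr


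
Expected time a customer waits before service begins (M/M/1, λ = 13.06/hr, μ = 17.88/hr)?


ρ = 13.06/17.88 = 0.7304
Wq = ρ/(μ−λ) = 0.7304/(17.88 − 13.06) = 0.7304/4.82 = 0.1515 hr

Final: 0.1515 hr


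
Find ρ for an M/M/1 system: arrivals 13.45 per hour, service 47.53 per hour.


ρ = λ/μ = 13.45/47.53 = 0.2830

Final: 0.2830


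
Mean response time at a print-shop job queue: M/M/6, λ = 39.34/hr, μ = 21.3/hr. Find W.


a = 1.8469; ρ = 0.3078; P₀ = 0.157574
Lq = P₀·a^c·ρ/(c!(1−ρ)²) = 0.005582
Wq = Lq/λ = 0.005582/39.34 = 0.0001419 hr
W = Wq + 1/μ = 0.0001419 + 0.04695 = 0.04709 hr

Final: 0.04709 hr


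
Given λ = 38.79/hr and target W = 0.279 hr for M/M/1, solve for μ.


W = 1/(μ−λ) ⇒ μ − λ = 1/W = 1/0.279 = 3.5842
μ = λ + 1/W = 38.79 + 3.5842 = 42.3742 per hr

Final: 42.3742 /hr


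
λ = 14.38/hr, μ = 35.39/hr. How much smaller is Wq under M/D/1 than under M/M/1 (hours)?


ρ = 14.38/35.39 = 0.4063
Wq(M/M/1) = ρ/(μ−λ) = 0.4063/21.01 = 0.01934 hr
Wq(M/D/1) = ρ/(2(μ−λ)) = 0.009670 hr
Savings = 0.01934 − 0.009670 = 0.009670 hr

Final: 0.009670 hr


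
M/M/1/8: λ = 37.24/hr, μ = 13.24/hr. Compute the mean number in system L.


ρ = 37.24/13.24 = 2.8127
L = ρ[1 − (K+1)ρ^K + Kρ^(K+1)] / [(1−ρ)(1−ρ^(K+1))]
Numerator: 2.8127·(1 − 9·3917.179722 + 8·11017.807617) = 148759.858734
Denominator: (-1.8127)·(-11016.807617) = 19970.044019
L = 148759.858734/19970.044019 = 7.4492

Final: 7.4492


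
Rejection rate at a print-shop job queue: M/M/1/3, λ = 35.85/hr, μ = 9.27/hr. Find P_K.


ρ = λ/μ = 35.85/9.27 = 3.8673
P_K = (1−ρ)ρ^K/(1−ρ^(K+1)) = (-2.8673·57.839999)/(1 − 223.685433)
= -165.845434/-222.685433 = 0.744752

Final: 0.744752


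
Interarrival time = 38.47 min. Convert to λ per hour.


λ = 1/(interarrival time) in consistent units.
1 hour = 60 min, so λ = 60/38.47 = 1.5597 per hour

Final: 1.5597 /hr


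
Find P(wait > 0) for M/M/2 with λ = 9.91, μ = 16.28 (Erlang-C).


a = λ/μ = 0.6087; ρ = a/2 = 0.3044
P₀ = 0.533318 (from M/M/c formula)
C(c,a) = [a^c/(c!(1−ρ))]·P₀ = [0.37054/(2·0.6956)]·0.533318
= 0.26633·0.533318 = 0.142040

Final: 0.142040


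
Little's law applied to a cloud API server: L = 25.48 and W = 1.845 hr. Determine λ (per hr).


λ = L/W = 25.48/1.845 = 13.8103 /hr

Final: 13.8103 /hr


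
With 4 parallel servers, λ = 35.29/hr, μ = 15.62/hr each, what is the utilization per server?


ρ = λ/(cμ) = 35.29/(4·15.62) = 35.29/62.48 = 0.5648

Final: 0.5648


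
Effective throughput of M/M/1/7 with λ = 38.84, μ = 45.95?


ρ = 0.8453; P_K = (1−ρ)ρ^7/(1−ρ^8) = 0.064514
λ_eff = λ(1 − P_K) = 38.84·(1 − 0.064514) = 38.84·0.935486 = 36.3343 /hr

Final: 36.3343 /hr


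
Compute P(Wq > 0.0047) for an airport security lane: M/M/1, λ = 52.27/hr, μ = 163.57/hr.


ρ = 52.27/163.57 = 0.3196
P(Wq > t) = ρ·e^{−(μ−λ)t} = 0.3196·e^{−0.5231}
= 0.3196·0.592674 = 0.189393

Final: 0.189393


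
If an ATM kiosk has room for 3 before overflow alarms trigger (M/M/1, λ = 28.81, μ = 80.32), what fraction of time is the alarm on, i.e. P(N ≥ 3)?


ρ = 28.81/80.32 = 0.3587
P(N ≥ n) = ρ^n = 0.3587^3 = 0.046149

Final: 0.046149


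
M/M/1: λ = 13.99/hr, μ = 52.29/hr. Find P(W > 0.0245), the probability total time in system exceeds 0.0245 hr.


W ~ Exponential(μ−λ) for M/M/1.
μ − λ = 52.29 − 13.99 = 38.3000
P(W > t) = e^{−(μ−λ)t} = e^{−0.9384} = 0.391273

Final: 0.391273


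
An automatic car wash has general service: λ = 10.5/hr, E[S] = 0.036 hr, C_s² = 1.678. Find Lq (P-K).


ρ = λ·E[S] = 10.5·0.036 = 0.3780
Lq = ρ²(1+C_s²)/(2(1−ρ)) = 0.1429·(1+1.678)/(2·0.6220)
= 0.1429·2.6780/1.2440 = 0.30759

Final: 0.30759


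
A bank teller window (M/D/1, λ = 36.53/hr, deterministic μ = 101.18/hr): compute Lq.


ρ = 36.53/101.18 = 0.3610
M/D/1: Lq = ρ²/(2(1−ρ)) = 0.1303/(2·0.6390) = 0.10200

Final: 0.10200


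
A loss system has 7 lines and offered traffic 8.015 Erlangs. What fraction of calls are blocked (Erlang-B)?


B(c,a) = (a^c/c!) / Σ_{k=0}^{c} a^k/k!
a^7/7! = 421.593737
Σ terms (k=0..7): 1.00000 + 8.01500 + 32.12011 + 85.81423 + 171.95027 + 275.63628 + 368.20414 + 421.59374 = 1364.333776
B = 421.593737/1364.333776 = 0.309011

Final: 0.309011


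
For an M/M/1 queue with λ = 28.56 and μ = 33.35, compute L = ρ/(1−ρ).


ρ = λ/μ = 28.56/33.35 = 0.8564
L = ρ/(1−ρ) = 0.8564/(1 − 0.8564) = 0.8564/0.1436 = 5.9624

Final: 5.9624


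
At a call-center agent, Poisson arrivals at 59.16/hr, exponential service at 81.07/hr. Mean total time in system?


W = 1/(μ−λ) = 1/(81.07 − 59.16) = 1/21.91 = 0.04564 hr

Final: 0.04564 hr


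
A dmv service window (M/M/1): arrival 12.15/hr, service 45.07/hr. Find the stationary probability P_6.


ρ = 12.15/45.07 = 0.2696
P_n = (1−ρ)·ρ^n = (1 − 0.2696)·0.2696^6 = 0.7304·0.0003838 = 0.0002804

Final: 0.0002804


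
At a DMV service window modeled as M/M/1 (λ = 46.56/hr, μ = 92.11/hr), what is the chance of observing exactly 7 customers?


ρ = 46.56/92.11 = 0.5055
P_n = (1−ρ)·ρ^n = (1 − 0.5055)·0.5055^7 = 0.4945·0.008432 = 0.004170

Final: 0.004170


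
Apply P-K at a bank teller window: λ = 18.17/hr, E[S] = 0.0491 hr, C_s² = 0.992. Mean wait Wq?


ρ = λ·E[S] = 18.17·0.0491 = 0.8921
E[S²] = E[S]²(1+C_s²) = 0.0491²·(1+0.992) = 0.004802
Wq = λ·E[S²]/(2(1−ρ)) = 18.17·0.004802/(2·0.1079) = 0.40452 hr

Final: 0.40452 hr


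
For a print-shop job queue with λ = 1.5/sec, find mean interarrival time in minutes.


Mean interarrival time = 1/λ = 1/1.5 second = 0.66667 second
In minutes: 0.66667 × 0.0166667 = 0.01111 min

Final: 0.01111 min


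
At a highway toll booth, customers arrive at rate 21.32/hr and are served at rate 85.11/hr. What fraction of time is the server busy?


ρ = λ/μ = 21.32/85.11 = 0.2505

Final: 0.2505


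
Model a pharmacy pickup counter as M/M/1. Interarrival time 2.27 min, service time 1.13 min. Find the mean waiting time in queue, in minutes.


λ = 60/2.27 = 26.4317 /hr
μ = 60/1.13 = 53.0973 /hr
ρ = λ/μ = 26.4317/53.0973 = 0.4978
Wq = ρ/(μ−λ) = 0.4978/(53.0973−26.4317) = 0.01867 hr
In minutes: 0.01867·60 = 1.120 min

Final: 1.120 min


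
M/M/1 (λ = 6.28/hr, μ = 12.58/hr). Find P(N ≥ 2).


ρ = 6.28/12.58 = 0.4992
P(N ≥ n) = ρ^n = 0.4992^2 = 0.249206

Final: 0.249206


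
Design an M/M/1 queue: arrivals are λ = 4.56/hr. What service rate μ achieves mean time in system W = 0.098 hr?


W = 1/(μ−λ) ⇒ μ − λ = 1/W = 1/0.098 = 10.2041
μ = λ + 1/W = 4.56 + 10.2041 = 14.7641 per hr

Final: 14.7641 /hr
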